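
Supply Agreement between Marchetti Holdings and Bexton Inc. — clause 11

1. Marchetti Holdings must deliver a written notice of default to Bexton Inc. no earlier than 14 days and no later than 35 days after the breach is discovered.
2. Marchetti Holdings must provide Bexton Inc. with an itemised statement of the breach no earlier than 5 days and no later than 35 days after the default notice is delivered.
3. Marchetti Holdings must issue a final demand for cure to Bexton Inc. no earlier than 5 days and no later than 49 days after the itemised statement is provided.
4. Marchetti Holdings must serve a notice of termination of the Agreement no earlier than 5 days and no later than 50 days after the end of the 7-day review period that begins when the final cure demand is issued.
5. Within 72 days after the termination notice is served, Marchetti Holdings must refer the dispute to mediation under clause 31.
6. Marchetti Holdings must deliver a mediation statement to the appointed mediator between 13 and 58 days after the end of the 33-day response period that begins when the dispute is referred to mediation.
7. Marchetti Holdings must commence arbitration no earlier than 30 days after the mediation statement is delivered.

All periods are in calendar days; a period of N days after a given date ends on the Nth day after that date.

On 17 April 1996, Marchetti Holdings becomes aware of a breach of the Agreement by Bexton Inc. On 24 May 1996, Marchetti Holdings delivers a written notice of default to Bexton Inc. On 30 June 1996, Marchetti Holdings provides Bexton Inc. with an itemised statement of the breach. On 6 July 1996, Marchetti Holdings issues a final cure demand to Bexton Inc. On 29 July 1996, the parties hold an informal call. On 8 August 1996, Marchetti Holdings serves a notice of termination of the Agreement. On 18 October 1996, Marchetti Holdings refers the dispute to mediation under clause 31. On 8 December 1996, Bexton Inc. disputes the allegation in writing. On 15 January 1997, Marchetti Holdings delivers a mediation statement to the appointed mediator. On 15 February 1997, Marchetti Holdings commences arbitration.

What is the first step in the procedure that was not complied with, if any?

Step 1

Step 1: the window is 14–35 days after 17 April 1996 (when the breach is discovered), so 1 May 1996 through 22 May 1996; 24 May 1996 is 2 days past the end of the window.
That is the first point of non-compliance.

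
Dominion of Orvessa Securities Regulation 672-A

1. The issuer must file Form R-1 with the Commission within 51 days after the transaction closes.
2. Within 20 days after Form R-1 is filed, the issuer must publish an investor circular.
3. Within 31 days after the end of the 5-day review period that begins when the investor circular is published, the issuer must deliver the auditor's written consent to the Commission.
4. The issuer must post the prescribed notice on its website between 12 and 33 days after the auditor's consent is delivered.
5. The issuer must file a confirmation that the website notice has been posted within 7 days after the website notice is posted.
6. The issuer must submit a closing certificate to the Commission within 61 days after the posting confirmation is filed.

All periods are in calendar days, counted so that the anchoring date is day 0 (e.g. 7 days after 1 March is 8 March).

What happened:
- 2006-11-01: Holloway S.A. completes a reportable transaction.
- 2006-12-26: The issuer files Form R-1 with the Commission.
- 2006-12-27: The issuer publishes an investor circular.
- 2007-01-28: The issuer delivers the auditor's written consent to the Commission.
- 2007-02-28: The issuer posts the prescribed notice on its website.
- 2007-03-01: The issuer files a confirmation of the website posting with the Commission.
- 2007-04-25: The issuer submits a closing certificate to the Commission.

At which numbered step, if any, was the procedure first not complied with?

Step 1

(1) due by 2006-11-01 + 51 days = 2006-12-22; not done until 2006-12-26, 4 days after the deadline.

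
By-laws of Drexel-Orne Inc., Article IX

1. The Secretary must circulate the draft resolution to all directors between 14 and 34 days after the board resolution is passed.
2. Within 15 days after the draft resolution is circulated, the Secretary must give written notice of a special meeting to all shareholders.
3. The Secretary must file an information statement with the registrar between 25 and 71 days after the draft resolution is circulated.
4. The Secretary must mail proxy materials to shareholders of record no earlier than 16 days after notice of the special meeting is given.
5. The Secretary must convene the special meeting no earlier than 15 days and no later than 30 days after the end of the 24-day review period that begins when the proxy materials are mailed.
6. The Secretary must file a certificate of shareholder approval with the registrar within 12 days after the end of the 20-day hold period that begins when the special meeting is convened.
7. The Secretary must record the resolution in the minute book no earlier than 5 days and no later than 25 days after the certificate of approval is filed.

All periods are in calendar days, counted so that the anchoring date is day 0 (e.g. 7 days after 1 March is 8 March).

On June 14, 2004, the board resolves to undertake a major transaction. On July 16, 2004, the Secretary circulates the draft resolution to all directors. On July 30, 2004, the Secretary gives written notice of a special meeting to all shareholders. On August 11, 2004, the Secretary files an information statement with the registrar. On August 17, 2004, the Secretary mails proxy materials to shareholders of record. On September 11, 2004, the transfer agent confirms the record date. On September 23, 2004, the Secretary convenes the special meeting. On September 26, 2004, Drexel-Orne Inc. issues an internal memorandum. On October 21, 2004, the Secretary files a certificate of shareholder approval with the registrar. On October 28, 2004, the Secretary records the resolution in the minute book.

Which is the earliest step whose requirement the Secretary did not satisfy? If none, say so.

Step 1 — 14 and 34 days from June 14, 2004 (when the board resolution is passed) are June 28, 2004 and July 18, 2004 respectively; done July 16, 2004 — within the window.
Step 2 — counting 15 days from July 16, 2004 (when the draft resolution is circulated) gives a deadline of July 31, 2004; done July 30, 2004 — timely.
Step 3 — 25 and 71 days from July 16, 2004 (when the draft resolution is circulated) are August 10, 2004 and September 25, 2004 respectively; done August 11, 2004 — within the window.
Step 4 — must wait 16 days from July 30, 2004 (when notice of the special meeting is given), so not before August 15, 2004; done August 17, 2004, after the minimum wait.
Step 5 — 15 and 30 days from September 10, 2004 (end of the 24-day review period, which began when the proxy materials are mailed on August 17, 2004) are September 25, 2004 and October 10, 2004 respectively; done September 23, 2004 — 2 days before the window opened.
No need to go further; step 5 was not satisfied.

Step 5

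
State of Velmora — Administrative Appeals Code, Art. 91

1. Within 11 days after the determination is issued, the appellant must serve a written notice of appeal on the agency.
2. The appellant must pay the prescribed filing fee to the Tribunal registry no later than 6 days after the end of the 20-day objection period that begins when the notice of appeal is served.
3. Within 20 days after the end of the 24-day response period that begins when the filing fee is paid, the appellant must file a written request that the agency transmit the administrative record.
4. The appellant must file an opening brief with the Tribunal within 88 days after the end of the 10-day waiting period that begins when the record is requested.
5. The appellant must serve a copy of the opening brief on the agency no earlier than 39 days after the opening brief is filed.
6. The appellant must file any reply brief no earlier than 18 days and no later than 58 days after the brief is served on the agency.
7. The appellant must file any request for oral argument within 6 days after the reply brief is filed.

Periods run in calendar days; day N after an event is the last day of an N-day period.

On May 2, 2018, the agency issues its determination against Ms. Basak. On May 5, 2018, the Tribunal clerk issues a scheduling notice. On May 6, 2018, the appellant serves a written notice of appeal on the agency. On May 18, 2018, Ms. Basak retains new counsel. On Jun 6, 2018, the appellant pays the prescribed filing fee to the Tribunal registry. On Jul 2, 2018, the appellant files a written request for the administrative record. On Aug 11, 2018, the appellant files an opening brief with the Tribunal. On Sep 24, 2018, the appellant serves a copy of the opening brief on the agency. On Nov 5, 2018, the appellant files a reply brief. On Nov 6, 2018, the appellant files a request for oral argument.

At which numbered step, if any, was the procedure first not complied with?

Step 2

(1) due by May 2, 2018 + 11 days = May 13, 2018; completed May 6, 2018, before the deadline.
(2) due by May 26, 2018 + 6 days = Jun 1, 2018; done Jun 6, 2018 — 5 days late.
No need to go further; step 2 was not satisfied.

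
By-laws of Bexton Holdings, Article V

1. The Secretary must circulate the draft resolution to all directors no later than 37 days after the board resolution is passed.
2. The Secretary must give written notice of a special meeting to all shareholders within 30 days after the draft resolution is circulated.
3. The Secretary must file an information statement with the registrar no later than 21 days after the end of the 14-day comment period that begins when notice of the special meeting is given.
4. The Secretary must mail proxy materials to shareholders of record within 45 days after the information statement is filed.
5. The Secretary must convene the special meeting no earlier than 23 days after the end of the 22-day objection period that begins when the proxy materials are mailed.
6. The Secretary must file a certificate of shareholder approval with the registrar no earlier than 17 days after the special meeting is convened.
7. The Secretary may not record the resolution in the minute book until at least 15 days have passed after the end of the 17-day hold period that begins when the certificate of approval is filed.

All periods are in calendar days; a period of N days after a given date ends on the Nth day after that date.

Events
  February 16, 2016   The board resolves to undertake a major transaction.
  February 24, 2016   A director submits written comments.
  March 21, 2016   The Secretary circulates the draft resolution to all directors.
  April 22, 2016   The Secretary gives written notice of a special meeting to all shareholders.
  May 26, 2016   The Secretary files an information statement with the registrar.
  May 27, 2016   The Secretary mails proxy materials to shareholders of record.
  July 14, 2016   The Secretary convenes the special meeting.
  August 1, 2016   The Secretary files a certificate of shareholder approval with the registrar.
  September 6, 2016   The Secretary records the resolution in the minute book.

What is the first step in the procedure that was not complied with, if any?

Step 2

Step 1: 37 days after February 16, 2016 (when the board resolution is passed) is March 24, 2016; March 21, 2016 is within that limit.
Step 2: 30 days after March 21, 2016 (when the draft resolution is circulated) is April 20, 2016; April 22, 2016 misses that deadline by 2 days.
That is the first point of non-compliance.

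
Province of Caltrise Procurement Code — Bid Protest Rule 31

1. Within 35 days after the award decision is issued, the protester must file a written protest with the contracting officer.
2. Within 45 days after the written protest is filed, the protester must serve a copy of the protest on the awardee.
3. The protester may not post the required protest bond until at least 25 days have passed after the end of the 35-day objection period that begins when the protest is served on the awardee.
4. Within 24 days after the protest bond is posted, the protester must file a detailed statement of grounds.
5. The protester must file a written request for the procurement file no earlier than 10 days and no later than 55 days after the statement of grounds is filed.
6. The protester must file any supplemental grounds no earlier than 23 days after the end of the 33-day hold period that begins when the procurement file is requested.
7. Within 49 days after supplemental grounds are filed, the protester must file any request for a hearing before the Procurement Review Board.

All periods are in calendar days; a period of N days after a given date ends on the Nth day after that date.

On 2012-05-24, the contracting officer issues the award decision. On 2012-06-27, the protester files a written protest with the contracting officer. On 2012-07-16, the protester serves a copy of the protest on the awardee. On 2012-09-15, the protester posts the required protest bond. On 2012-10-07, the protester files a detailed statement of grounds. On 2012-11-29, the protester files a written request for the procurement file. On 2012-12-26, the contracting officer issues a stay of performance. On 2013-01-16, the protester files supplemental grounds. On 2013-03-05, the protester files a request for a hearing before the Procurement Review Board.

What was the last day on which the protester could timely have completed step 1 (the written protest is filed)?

Step 1 runs from 2012-05-24, when the award decision is issued. 35 days after 2012-05-24 is 2012-06-28.

2012-06-28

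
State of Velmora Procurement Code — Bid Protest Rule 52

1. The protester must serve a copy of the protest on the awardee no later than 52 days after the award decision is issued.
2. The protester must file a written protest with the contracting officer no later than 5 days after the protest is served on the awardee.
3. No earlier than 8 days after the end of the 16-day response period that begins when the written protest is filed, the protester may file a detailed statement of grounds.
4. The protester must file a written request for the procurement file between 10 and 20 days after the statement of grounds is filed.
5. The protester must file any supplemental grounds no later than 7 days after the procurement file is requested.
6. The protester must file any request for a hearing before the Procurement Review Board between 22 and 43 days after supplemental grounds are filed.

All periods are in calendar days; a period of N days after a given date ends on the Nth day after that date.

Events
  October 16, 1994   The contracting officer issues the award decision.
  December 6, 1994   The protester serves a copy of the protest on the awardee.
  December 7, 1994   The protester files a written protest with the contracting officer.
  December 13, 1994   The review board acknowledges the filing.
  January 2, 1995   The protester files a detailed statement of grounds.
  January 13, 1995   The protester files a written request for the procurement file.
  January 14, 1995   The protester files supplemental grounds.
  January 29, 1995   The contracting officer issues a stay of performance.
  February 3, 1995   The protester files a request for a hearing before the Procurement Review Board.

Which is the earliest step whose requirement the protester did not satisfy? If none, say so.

Step 1 — counting 52 days from October 16, 1994 (when the award decision is issued) gives a deadline of December 7, 1994; December 6, 1994 is within that limit.
Step 2 — counting 5 days from December 6, 1994 (when the protest is served on the awardee) gives a deadline of December 11, 1994; completed December 7, 1994, before the deadline.
Step 3 — must wait 8 days from December 23, 1994 (end of the 16-day response period, which began when the written protest is filed on December 7, 1994), so not before December 31, 1994; done January 2, 1995, after the minimum wait.
Step 4 — 10 and 20 days from January 2, 1995 (when the statement of grounds is filed) are January 12, 1995 and January 22, 1995 respectively; January 13, 1995 falls inside that range.
Step 5 — counting 7 days from January 13, 1995 (when the procurement file is requested) gives a deadline of January 20, 1995; done January 14, 1995 — timely.
Step 6 — 22 and 43 days from January 14, 1995 (when supplemental grounds are filed) are February 5, 1995 and February 26, 1995 respectively; done February 3, 1995 — 2 days before the window opened.
Later steps need not be reached.

Step 6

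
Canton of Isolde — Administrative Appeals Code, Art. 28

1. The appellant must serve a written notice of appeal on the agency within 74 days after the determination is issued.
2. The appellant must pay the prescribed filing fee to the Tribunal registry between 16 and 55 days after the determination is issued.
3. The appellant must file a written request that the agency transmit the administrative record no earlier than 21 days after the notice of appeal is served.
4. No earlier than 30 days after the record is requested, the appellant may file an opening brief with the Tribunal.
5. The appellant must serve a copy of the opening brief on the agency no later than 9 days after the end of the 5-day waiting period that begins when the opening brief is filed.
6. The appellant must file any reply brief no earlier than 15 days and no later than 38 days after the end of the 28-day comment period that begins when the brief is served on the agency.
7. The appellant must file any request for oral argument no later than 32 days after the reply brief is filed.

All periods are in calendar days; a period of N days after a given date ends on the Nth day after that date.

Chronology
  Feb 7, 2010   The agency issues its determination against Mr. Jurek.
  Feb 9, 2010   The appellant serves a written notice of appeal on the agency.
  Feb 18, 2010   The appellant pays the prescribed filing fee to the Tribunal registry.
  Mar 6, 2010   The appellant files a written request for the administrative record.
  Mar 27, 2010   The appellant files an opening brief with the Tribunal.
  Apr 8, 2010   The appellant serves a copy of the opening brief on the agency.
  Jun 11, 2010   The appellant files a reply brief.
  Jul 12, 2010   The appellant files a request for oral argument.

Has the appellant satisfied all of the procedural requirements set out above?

No

(1) due by Feb 7, 2010 + 74 days = Apr 22, 2010; completed Feb 9, 2010, before the deadline.
(2) the permitted window runs from Feb 7, 2010 + 16 = Feb 23, 2010 to Feb 7, 2010 + 55 = Apr 3, 2010; done Feb 18, 2010 — 5 days before the window opened.
That is the first point of non-compliance.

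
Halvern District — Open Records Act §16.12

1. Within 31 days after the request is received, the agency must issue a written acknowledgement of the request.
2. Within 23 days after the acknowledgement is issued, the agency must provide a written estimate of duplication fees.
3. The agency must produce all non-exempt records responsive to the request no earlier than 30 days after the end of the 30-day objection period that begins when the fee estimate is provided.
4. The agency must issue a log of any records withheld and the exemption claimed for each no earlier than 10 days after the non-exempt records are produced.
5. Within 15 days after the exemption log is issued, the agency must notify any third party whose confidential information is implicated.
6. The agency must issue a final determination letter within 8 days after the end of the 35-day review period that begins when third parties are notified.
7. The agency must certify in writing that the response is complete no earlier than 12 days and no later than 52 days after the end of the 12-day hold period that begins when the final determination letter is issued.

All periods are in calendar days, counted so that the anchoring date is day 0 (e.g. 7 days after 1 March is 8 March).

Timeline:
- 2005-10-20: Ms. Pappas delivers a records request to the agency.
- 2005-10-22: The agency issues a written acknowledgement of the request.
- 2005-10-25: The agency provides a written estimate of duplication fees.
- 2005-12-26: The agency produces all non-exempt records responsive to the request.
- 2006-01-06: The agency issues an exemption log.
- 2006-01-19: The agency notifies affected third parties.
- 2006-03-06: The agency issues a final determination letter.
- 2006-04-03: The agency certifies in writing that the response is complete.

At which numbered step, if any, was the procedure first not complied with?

Step 6

Step 1 — counting 31 days from 2005-10-20 (when the request is received) gives a deadline of 2005-11-20; completed 2005-10-22, before the deadline.
Step 2 — counting 23 days from 2005-10-22 (when the acknowledgement is issued) gives a deadline of 2005-11-14; 2005-10-25 is within that limit.
Step 3 — must wait 30 days from 2005-11-24 (end of the 30-day objection period, which began when the fee estimate is provided on 2005-10-25), so not before 2005-12-24; done 2005-12-26, after the minimum wait.
Step 4 — must wait 10 days from 2005-12-26 (when the non-exempt records are produced), so not before 2006-01-05; done 2006-01-06, after the minimum wait.
Step 5 — counting 15 days from 2006-01-06 (when the exemption log is issued) gives a deadline of 2006-01-21; 2006-01-19 is within that limit.
Step 6 — counting 8 days from 2006-02-23 (end of the 35-day review period, which began when third parties are notified on 2006-01-19) gives a deadline of 2006-03-03; 2006-03-06 misses that deadline by 3 days.
Later steps need not be reached.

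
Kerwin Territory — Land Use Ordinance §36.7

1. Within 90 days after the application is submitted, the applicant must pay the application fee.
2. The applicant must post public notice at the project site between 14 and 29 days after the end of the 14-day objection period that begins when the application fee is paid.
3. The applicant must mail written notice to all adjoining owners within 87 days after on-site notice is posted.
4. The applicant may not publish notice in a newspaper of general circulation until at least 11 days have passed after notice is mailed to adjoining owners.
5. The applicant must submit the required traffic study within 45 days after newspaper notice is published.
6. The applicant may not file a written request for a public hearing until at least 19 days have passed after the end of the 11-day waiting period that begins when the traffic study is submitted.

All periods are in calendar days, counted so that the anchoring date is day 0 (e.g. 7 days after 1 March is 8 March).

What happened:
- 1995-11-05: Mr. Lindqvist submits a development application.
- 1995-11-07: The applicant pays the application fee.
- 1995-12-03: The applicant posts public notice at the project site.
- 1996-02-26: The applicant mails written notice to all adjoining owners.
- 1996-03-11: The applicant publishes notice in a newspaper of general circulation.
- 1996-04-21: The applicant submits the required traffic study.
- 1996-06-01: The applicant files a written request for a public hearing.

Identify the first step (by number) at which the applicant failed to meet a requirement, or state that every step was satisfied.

Step 1: 90 days after 1995-11-05 (when the application is submitted) is 1996-02-03; done 1995-11-07 — timely.
Step 2: the window is 14–29 days after 1995-11-21 (end of the 14-day objection period, which began when the application fee is paid on 1995-11-07), so 1995-12-05 through 1995-12-20; done 1995-12-03 — 2 days before the window opened.
That is the first point of non-compliance.

Step 2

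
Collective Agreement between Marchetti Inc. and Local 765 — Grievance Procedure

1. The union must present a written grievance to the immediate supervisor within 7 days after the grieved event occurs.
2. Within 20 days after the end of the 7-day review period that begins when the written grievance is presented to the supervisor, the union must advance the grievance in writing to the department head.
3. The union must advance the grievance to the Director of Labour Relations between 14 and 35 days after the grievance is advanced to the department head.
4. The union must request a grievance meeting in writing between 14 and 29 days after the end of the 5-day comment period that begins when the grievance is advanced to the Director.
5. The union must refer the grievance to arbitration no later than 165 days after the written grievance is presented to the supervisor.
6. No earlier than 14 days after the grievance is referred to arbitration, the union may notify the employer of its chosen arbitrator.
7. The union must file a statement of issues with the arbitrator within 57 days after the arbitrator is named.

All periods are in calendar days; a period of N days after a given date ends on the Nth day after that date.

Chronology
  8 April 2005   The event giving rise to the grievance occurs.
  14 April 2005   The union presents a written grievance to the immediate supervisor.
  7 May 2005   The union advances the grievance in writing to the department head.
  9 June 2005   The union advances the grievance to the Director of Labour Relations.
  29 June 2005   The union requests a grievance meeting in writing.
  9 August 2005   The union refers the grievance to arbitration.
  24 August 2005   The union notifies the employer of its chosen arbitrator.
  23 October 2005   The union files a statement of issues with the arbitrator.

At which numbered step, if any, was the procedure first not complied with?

Step 7

Step 1 — counting 7 days from 8 April 2005 (when the grieved event occurs) gives a deadline of 15 April 2005; done 14 April 2005 — timely.
Step 2 — counting 20 days from 21 April 2005 (end of the 7-day review period, which began when the written grievance is presented to the supervisor on 14 April 2005) gives a deadline of 11 May 2005; 7 May 2005 is within that limit.
Step 3 — 14 and 35 days from 7 May 2005 (when the grievance is advanced to the department head) are 21 May 2005 and 11 June 2005 respectively; 9 June 2005 falls inside that range.
Step 4 — 14 and 29 days from 14 June 2005 (end of the 5-day comment period, which began when the grievance is advanced to the Director on 9 June 2005) are 28 June 2005 and 13 July 2005 respectively; 29 June 2005 falls inside that range.
Step 5 — counting 165 days from 14 April 2005 (when the written grievance is presented to the supervisor) gives a deadline of 26 September 2005; done 9 August 2005 — timely.
Step 6 — must wait 14 days from 9 August 2005 (when the grievance is referred to arbitration), so not before 23 August 2005; 24 August 2005 is on or after that date.
Step 7 — counting 57 days from 24 August 2005 (when the arbitrator is named) gives a deadline of 20 October 2005; not done until 23 October 2005, 3 days after the deadline.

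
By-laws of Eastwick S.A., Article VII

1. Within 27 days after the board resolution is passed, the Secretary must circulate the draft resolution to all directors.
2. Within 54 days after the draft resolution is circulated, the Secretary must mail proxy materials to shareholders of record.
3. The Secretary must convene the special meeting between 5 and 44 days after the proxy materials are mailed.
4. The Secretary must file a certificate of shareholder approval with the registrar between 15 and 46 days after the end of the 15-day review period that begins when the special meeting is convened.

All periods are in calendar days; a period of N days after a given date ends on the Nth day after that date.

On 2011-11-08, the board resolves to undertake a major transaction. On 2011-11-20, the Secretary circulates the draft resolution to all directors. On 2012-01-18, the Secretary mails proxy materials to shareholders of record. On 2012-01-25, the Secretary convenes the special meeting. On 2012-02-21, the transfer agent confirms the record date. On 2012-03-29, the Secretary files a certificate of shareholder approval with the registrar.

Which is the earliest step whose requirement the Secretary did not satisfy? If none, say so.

Step 2

Step 1: 27 days after 2011-11-08 (when the board resolution is passed) is 2011-12-05; completed 2011-11-20, before the deadline.
Step 2: 54 days after 2011-11-20 (when the draft resolution is circulated) is 2012-01-13; 2012-01-18 misses that deadline by 5 days.
Later steps need not be reached.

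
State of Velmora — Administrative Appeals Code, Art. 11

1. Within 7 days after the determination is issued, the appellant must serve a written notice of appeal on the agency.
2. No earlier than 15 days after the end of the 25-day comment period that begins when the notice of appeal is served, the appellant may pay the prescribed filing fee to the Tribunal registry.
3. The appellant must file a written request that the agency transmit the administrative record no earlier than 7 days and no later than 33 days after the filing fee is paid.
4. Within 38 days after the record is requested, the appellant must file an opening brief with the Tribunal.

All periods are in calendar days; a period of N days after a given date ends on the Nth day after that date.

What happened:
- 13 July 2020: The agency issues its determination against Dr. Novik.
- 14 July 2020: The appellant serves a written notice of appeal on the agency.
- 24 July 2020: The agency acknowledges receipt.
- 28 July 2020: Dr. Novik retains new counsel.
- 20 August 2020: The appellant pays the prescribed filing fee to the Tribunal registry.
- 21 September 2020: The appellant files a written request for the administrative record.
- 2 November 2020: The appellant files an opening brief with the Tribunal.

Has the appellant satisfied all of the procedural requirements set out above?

No

Step 1 — counting 7 days from 13 July 2020 (when the determination is issued) gives a deadline of 20 July 2020; 14 July 2020 is within that limit.
Step 2 — must wait 15 days from 8 August 2020 (end of the 25-day comment period, which began when the notice of appeal is served on 14 July 2020), so not before 23 August 2020; acted on 20 August 2020, 3 days prematurely.
The analysis stops there.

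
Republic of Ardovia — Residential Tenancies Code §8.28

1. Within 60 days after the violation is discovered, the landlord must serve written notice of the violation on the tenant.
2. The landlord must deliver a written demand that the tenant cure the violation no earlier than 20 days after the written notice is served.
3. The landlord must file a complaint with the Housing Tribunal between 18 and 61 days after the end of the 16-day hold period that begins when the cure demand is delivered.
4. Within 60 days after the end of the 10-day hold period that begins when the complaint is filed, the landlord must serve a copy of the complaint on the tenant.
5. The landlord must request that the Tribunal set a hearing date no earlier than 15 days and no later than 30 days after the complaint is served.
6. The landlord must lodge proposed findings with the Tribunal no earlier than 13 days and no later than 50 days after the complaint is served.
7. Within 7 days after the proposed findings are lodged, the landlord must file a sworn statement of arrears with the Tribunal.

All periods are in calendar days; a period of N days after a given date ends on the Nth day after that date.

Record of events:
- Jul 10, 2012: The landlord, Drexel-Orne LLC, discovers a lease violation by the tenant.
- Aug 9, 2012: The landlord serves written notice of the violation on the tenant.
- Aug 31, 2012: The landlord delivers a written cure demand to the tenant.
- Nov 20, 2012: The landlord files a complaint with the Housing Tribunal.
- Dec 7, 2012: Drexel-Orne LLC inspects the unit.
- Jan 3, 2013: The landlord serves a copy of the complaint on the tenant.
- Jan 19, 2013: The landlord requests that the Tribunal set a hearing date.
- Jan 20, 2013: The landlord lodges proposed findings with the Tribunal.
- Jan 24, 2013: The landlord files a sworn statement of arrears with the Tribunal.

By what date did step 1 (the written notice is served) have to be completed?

Step 1 runs from Jul 10, 2012, when the violation is discovered. 60 days after Jul 10, 2012 is Sep 8, 2012.

Sep 8, 2012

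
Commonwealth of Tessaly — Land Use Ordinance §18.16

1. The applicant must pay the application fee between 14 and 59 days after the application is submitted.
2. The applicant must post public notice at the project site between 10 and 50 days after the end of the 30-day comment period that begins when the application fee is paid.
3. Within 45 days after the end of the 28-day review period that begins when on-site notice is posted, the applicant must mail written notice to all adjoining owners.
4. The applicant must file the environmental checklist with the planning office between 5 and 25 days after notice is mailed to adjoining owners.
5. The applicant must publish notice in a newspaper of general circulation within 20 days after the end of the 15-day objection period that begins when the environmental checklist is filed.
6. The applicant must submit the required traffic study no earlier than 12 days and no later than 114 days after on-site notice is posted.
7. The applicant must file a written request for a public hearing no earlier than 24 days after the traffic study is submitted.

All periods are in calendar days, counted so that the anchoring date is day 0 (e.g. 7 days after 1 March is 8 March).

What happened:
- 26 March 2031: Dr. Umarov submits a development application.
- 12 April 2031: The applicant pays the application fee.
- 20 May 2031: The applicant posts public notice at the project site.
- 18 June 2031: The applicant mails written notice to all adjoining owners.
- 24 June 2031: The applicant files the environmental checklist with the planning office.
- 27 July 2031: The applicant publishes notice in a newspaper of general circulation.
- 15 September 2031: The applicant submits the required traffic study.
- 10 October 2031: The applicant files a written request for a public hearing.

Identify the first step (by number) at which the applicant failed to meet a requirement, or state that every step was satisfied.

Step 2

Step 1 — 14 and 59 days from 26 March 2031 (when the application is submitted) are 9 April 2031 and 24 May 2031 respectively; 12 April 2031 falls inside that range.
Step 2 — 10 and 50 days from 12 May 2031 (end of the 30-day comment period, which began when the application fee is paid on 12 April 2031) are 22 May 2031 and 1 July 2031 respectively; done 20 May 2031 — 2 days before the window opened.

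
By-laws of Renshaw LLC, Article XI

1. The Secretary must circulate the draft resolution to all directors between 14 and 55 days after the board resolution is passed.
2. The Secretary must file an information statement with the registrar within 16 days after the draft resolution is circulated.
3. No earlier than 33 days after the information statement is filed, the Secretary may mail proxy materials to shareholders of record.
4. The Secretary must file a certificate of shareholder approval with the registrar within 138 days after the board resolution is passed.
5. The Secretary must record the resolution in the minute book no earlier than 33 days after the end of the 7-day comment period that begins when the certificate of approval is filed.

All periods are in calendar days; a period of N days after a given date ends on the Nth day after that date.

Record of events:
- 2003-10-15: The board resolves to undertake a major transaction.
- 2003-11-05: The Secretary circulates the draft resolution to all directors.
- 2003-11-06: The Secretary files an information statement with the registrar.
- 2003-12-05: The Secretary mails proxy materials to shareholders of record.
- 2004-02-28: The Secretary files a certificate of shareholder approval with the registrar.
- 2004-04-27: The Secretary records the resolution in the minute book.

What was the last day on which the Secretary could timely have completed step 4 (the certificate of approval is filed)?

2004-03-01

Step 4 runs from 2003-10-15, when the board resolution is passed. 138 days after 2003-10-15 is 2004-03-01.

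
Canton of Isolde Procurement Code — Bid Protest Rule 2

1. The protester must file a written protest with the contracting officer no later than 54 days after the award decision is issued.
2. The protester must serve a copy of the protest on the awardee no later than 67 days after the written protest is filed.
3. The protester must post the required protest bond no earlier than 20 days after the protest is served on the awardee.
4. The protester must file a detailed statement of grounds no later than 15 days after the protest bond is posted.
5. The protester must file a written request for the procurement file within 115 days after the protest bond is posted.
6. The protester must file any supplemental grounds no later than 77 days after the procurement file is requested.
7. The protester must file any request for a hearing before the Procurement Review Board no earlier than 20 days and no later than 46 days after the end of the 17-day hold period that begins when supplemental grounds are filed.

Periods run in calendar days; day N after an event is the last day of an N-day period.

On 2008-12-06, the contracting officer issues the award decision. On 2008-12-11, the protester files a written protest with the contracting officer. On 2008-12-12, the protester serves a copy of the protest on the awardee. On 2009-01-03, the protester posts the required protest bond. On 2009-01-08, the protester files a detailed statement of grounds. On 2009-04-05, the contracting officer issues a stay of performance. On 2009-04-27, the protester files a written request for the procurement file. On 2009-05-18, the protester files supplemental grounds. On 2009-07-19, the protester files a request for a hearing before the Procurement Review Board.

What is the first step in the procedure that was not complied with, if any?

None — every step was satisfied

(1) due by 2008-12-06 + 54 days = 2009-01-29; done 2008-12-11 — timely.
(2) due by 2008-12-11 + 67 days = 2009-02-16; completed 2008-12-12, before the deadline.
(3) permitted from 2008-12-12 + 20 days = 2009-01-01 onward; done 2009-01-03, after the minimum wait.
(4) due by 2009-01-03 + 15 days = 2009-01-18; completed 2009-01-08, before the deadline.
(5) due by 2009-01-03 + 115 days = 2009-04-28; completed 2009-04-27, before the deadline.
(6) due by 2009-04-27 + 77 days = 2009-07-13; completed 2009-05-18, before the deadline.
(7) the permitted window runs from 2009-06-04 + 20 = 2009-06-24 to 2009-06-04 + 46 = 2009-07-20; done 2009-07-19 — within the window.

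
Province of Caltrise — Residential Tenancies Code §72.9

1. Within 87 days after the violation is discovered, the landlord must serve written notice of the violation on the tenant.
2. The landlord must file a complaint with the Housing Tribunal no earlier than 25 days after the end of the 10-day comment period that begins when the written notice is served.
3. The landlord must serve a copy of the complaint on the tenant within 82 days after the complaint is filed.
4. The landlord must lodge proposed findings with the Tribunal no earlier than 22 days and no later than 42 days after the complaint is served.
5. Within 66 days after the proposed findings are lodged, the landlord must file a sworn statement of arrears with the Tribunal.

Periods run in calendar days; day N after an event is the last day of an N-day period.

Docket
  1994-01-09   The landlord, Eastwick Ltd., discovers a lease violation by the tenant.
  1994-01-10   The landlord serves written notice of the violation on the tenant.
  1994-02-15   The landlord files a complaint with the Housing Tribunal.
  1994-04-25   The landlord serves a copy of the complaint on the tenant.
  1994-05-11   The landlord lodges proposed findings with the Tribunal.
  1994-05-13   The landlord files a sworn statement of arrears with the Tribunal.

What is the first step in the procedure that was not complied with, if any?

Step 4

(1) due by 1994-01-09 + 87 days = 1994-04-06; completed 1994-01-10, before the deadline.
(2) permitted from 1994-01-20 + 25 days = 1994-02-14 onward; 1994-02-15 is on or after that date.
(3) due by 1994-02-15 + 82 days = 1994-05-08; 1994-04-25 is within that limit.
(4) the permitted window runs from 1994-04-25 + 22 = 1994-05-17 to 1994-04-25 + 42 = 1994-06-06; done 1994-05-11 — 6 days before the window opened.
The analysis stops there.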